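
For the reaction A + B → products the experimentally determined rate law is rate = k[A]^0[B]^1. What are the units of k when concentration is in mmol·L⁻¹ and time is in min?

min⁻¹

Step 1: Overall order = 0 + 1 = 1.
Step 2: rate has units mmol·L⁻¹·min⁻¹; [A]^0[B]^1 has units (mmol·L⁻¹)^1.
Step 3: k = rate/([A]^0[B]^1), so units of k = (mmol·L⁻¹)^(1-1)·min⁻¹ = min⁻¹.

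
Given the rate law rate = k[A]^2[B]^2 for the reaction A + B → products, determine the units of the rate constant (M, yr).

M⁻³·yr⁻¹

Step 1: Overall order = 2 + 2 = 4.
Step 2: rate has units M·yr⁻¹; [A]^2[B]^2 has units M^4.
Step 3: k = rate/([A]^2[B]^2), so units of k = M^(1-4)·yr⁻¹ = M⁻³·yr⁻¹.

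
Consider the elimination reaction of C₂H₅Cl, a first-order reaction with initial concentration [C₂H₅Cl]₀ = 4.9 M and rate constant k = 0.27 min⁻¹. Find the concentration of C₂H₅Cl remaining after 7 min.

0.7403 M

Step 1: For a first-order reaction: [C₂H₅Cl] = [C₂H₅Cl]₀ × e^(-kt)
Step 2: [C₂H₅Cl] = 4.9 × e^(-0.27 × 7)
Step 3: [C₂H₅Cl] = 4.9 × e^(-1.89)
Step 4: [C₂H₅Cl] = 4.9 × 0.151072 = 0.7403 M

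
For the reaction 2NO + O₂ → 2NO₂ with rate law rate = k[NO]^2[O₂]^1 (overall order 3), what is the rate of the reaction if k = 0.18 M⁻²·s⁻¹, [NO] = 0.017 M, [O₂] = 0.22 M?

1.144e-05 M/s

Step 1: The rate law is rate = k[NO]^2[O₂]^1, overall order = 2+1 = 3
Step 2: Substitute values: rate = 0.18 × (0.017)^2 × (0.22)^1
Step 3: rate = 0.18 × 0.000289 × 0.22 = 1.14444e-05 M/s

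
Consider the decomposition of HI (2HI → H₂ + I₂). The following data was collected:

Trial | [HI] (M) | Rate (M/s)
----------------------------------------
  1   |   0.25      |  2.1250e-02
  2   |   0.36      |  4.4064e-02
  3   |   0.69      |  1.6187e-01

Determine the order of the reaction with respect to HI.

second order (2)

Step 1: Compare trials to find order n where rate₂/rate₁ = ([HI]₂/[HI]₁)^n
Step 2: rate₂/rate₁ = 4.4064e-02/2.1250e-02 = 2.074
Step 3: [HI]₂/[HI]₁ = 0.36/0.25 = 1.44
Step 4: n = ln(2.074)/ln(1.44) = 2.00 ≈ 2
Step 5: The reaction is second order in HI.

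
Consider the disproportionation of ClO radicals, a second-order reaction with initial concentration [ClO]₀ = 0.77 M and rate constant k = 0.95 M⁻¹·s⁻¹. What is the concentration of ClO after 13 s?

0.07327 M

Step 1: For a second-order reaction: 1/[ClO] = 1/[ClO]₀ + kt
Step 2: 1/[ClO] = 1/0.77 + 0.95 × 13
Step 3: 1/[ClO] = 1.299 + 12.35 = 13.65
Step 4: [ClO] = 1/13.65 = 0.07327 M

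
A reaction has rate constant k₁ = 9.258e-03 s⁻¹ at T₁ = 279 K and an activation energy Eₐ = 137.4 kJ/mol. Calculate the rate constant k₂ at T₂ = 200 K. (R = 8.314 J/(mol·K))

6.384e-13 s⁻¹

Step 1: Use the two-temperature Arrhenius form: ln(k₂/k₁) = -Eₐ/R × (1/T₂ - 1/T₁)
Step 2: Convert Eₐ to J/mol: 137.4 kJ/mol = 137400 J/mol
Step 3: 1/T₂ - 1/T₁ = 1/200 - 1/279 = 1.415771e-03 K⁻¹
Step 4: ln(k₂/k₁) = -137400/8.314 × 1.415771e-03 = -23.39751
Step 5: k₂ = k₁ × exp(-23.39751) = 9.258e-03 × 6.89589e-11 = 6.384e-13 s⁻¹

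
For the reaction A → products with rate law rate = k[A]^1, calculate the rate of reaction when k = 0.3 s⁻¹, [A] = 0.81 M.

0.243 M/s

Step 1: Identify the rate law: rate = k[A]^1
Step 2: Substitute values: rate = 0.3 × (0.81)^1
Step 3: Calculate: rate = 0.3 × 0.81 = 0.243 M/s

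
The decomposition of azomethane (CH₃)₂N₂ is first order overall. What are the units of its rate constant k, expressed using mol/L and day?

day⁻¹

Step 1: For overall order n, rate = k × (concentration)^n.
Step 2: Rate has units mol/L·day⁻¹; concentration term has units (mol/L)^1.
Step 3: k = rate / (concentration)^n, so units of k = (mol/L)^(1-1)·day⁻¹ = day⁻¹.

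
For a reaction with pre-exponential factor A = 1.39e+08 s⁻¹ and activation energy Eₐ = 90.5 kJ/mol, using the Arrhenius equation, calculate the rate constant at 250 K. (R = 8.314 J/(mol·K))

1.71e-11 s⁻¹

Step 1: Use the Arrhenius equation: k = A × exp(-Eₐ/RT)
Step 2: Convert Eₐ to J/mol: 90.5 kJ/mol = 90500 J/mol
Step 3: Calculate the exponent: -Eₐ/(RT) = -90500/(8.314 × 250) = -43.54102
Step 4: k = 1.39e+08 × exp(-43.54102)
Step 5: k = 1.39e+08 × 1.23133e-19 = 1.7115e-11 s⁻¹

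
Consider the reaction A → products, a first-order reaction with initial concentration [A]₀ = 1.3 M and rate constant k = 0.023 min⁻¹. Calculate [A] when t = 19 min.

0.8398 M

Step 1: For a first-order reaction: [A] = [A]₀ × e^(-kt)
Step 2: [A] = 1.3 × e^(-0.023 × 19)
Step 3: [A] = 1.3 × e^(-0.437)
Step 4: [A] = 1.3 × 0.645971 = 0.8398 M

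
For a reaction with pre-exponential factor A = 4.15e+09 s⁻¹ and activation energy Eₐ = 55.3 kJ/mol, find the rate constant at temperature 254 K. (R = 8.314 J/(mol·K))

1.76e-02 s⁻¹

Step 1: Use the Arrhenius equation: k = A × exp(-Eₐ/RT)
Step 2: Convert Eₐ to J/mol: 55.3 kJ/mol = 55300 J/mol
Step 3: Calculate the exponent: -Eₐ/(RT) = -55300/(8.314 × 254) = -26.18674
Step 4: k = 4.15e+09 × exp(-26.18674)
Step 5: k = 4.15e+09 × 4.23880e-12 = 1.7591e-02 s⁻¹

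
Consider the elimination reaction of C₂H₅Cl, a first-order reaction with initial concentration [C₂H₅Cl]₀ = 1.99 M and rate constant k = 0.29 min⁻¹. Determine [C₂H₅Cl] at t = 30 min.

0.0003315 M

Step 1: For a first-order reaction: [C₂H₅Cl] = [C₂H₅Cl]₀ × e^(-kt)
Step 2: [C₂H₅Cl] = 1.99 × e^(-0.29 × 30)
Step 3: [C₂H₅Cl] = 1.99 × e^(-8.7)
Step 4: [C₂H₅Cl] = 1.99 × 0.000166586 = 0.0003315 M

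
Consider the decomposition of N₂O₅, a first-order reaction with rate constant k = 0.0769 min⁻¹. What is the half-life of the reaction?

9.014 min

Step 1: For a first-order reaction, t₁/₂ = ln(2)/k
Step 2: t₁/₂ = ln(2)/0.0769
Step 3: t₁/₂ = 0.6931/0.0769 = 9.014 min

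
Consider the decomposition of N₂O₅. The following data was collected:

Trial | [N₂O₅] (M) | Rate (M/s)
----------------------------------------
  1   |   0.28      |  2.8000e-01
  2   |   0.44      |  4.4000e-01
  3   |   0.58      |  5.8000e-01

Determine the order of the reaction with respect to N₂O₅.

first order (1)

Step 1: Compare trials to find order n where rate₂/rate₁ = ([N₂O₅]₂/[N₂O₅]₁)^n
Step 2: rate₂/rate₁ = 4.4000e-01/2.8000e-01 = 1.571
Step 3: [N₂O₅]₂/[N₂O₅]₁ = 0.44/0.28 = 1.571
Step 4: n = ln(1.571)/ln(1.571) = 1.00 ≈ 1
Step 5: The reaction is first order in N₂O₅.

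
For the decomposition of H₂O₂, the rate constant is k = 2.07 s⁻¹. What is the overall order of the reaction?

first order (1)

Step 1: The units of k for an nth-order reaction are (concentration)^(1-n)·(time)⁻¹.
Step 2: Here k has units s⁻¹, so the concentration exponent is 0.
Step 3: 1 - n = 0 ⇒ n = 1. The reaction is first order.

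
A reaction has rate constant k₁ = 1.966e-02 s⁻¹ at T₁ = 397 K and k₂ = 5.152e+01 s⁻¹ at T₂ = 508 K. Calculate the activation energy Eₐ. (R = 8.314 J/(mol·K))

118.9 kJ/mol

Step 1: Use the two-temperature Arrhenius form: ln(k₂/k₁) = -Eₐ/R × (1/T₂ - 1/T₁)
Step 2: ln(k₂/k₁) = ln(5.152e+01/1.966e-02) = ln(2620.55) = 7.87114
Step 3: 1/T₂ - 1/T₁ = 1/508 - 1/397 = -5.503878e-04 K⁻¹
Step 4: Eₐ = -R × ln(k₂/k₁) / (1/T₂ - 1/T₁) = -8.314 × 7.87114 / -5.503878e-04
Step 5: Eₐ = 1.1890e+05 J/mol = 118.9 kJ/mol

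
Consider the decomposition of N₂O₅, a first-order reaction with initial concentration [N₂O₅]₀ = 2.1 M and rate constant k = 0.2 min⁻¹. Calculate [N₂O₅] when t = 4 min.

0.9436 M

Step 1: For a first-order reaction: [N₂O₅] = [N₂O₅]₀ × e^(-kt)
Step 2: [N₂O₅] = 2.1 × e^(-0.2 × 4)
Step 3: [N₂O₅] = 2.1 × e^(-0.8)
Step 4: [N₂O₅] = 2.1 × 0.449329 = 0.9436 M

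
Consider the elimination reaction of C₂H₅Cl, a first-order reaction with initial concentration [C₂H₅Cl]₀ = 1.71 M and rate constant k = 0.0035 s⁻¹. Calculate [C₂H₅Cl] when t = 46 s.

1.456 M

Step 1: For a first-order reaction: [C₂H₅Cl] = [C₂H₅Cl]₀ × e^(-kt)
Step 2: [C₂H₅Cl] = 1.71 × e^(-0.0035 × 46)
Step 3: [C₂H₅Cl] = 1.71 × e^(-0.161)
Step 4: [C₂H₅Cl] = 1.71 × 0.851292 = 1.456 M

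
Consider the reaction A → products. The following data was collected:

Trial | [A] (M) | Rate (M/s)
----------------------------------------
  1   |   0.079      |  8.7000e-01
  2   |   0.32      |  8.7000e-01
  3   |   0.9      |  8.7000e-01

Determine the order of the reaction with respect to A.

zeroth order (0)

Step 1: Compare trials - when concentration changes, rate stays constant.
Step 2: rate₂/rate₁ = 8.7000e-01/8.7000e-01 = 1
Step 3: [A]₂/[A]₁ = 0.32/0.079 = 4.051
Step 4: Since rate ratio ≈ (conc ratio)^0, the reaction is zeroth order.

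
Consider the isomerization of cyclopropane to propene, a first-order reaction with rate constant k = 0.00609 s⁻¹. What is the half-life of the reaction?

113.8 s

Step 1: For a first-order reaction, t₁/₂ = ln(2)/k
Step 2: t₁/₂ = ln(2)/0.00609
Step 3: t₁/₂ = 0.6931/0.00609 = 113.8 s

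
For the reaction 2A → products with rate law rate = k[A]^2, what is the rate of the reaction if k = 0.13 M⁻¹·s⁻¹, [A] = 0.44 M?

0.02517 M/s

Step 1: Identify the rate law: rate = k[A]^2
Step 2: Substitute values: rate = 0.13 × (0.44)^2
Step 3: Calculate: rate = 0.13 × 0.1936 = 0.025168 M/s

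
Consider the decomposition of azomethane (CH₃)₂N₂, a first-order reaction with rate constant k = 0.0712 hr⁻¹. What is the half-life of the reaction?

9.735 hr

Step 1: For a first-order reaction, t₁/₂ = ln(2)/k
Step 2: t₁/₂ = ln(2)/0.0712
Step 3: t₁/₂ = 0.6931/0.0712 = 9.735 hr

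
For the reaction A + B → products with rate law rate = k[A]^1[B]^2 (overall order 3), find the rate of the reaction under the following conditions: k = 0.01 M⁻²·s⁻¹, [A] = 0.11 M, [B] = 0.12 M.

1.584e-05 M/s

Step 1: The rate law is rate = k[A]^1[B]^2, overall order = 1+2 = 3
Step 2: Substitute values: rate = 0.01 × (0.11)^1 × (0.12)^2
Step 3: rate = 0.01 × 0.11 × 0.0144 = 1.584e-05 M/s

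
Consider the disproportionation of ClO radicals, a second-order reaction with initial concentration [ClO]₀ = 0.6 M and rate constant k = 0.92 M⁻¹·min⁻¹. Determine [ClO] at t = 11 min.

0.08484 M

Step 1: For a second-order reaction: 1/[ClO] = 1/[ClO]₀ + kt
Step 2: 1/[ClO] = 1/0.6 + 0.92 × 11
Step 3: 1/[ClO] = 1.667 + 10.12 = 11.79
Step 4: [ClO] = 1/11.79 = 0.08484 M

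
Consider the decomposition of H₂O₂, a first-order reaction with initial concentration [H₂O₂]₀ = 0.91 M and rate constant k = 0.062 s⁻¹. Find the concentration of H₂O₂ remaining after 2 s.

0.8039 M

Step 1: For a first-order reaction: [H₂O₂] = [H₂O₂]₀ × e^(-kt)
Step 2: [H₂O₂] = 0.91 × e^(-0.062 × 2)
Step 3: [H₂O₂] = 0.91 × e^(-0.124)
Step 4: [H₂O₂] = 0.91 × 0.88338 = 0.8039 M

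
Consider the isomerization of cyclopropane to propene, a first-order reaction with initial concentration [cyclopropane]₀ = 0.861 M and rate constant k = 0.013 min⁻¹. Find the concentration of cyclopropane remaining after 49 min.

0.4554 M

Step 1: For a first-order reaction: [cyclopropane] = [cyclopropane]₀ × e^(-kt)
Step 2: [cyclopropane] = 0.861 × e^(-0.013 × 49)
Step 3: [cyclopropane] = 0.861 × e^(-0.637)
Step 4: [cyclopropane] = 0.861 × 0.528877 = 0.4554 M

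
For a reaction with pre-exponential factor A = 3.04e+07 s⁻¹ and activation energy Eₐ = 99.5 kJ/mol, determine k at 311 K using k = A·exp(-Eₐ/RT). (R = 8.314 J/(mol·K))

5.90e-10 s⁻¹

Step 1: Use the Arrhenius equation: k = A × exp(-Eₐ/RT)
Step 2: Convert Eₐ to J/mol: 99.5 kJ/mol = 99500 J/mol
Step 3: Calculate the exponent: -Eₐ/(RT) = -99500/(8.314 × 311) = -38.48156
Step 4: k = 3.04e+07 × exp(-38.48156)
Step 5: k = 3.04e+07 × 1.93942e-17 = 5.8958e-10 s⁻¹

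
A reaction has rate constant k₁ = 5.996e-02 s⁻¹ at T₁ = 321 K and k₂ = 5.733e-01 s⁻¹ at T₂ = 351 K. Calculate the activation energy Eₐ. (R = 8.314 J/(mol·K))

70.5 kJ/mol

Step 1: Use the two-temperature Arrhenius form: ln(k₂/k₁) = -Eₐ/R × (1/T₂ - 1/T₁)
Step 2: ln(k₂/k₁) = ln(5.733e-01/5.996e-02) = ln(9.56137) = 2.25773
Step 3: 1/T₂ - 1/T₁ = 1/351 - 1/321 = -2.662619e-04 K⁻¹
Step 4: Eₐ = -R × ln(k₂/k₁) / (1/T₂ - 1/T₁) = -8.314 × 2.25773 / -2.662619e-04
Step 5: Eₐ = 7.0497e+04 J/mol = 70.5 kJ/mol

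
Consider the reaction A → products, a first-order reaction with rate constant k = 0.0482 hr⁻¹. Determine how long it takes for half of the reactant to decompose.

14.38 hr

Step 1: For a first-order reaction, t₁/₂ = ln(2)/k
Step 2: t₁/₂ = ln(2)/0.0482
Step 3: t₁/₂ = 0.6931/0.0482 = 14.38 hr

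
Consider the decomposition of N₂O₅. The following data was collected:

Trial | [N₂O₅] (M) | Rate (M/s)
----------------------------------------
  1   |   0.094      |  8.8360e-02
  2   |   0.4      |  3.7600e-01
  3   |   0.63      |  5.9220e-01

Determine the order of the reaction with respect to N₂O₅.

first order (1)

Step 1: Compare trials to find order n where rate₂/rate₁ = ([N₂O₅]₂/[N₂O₅]₁)^n
Step 2: rate₂/rate₁ = 3.7600e-01/8.8360e-02 = 4.255
Step 3: [N₂O₅]₂/[N₂O₅]₁ = 0.4/0.094 = 4.255
Step 4: n = ln(4.255)/ln(4.255) = 1.00 ≈ 1
Step 5: The reaction is first order in N₂O₅.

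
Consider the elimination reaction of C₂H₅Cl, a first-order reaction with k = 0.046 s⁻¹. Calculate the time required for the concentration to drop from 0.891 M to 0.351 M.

20.25 s

Step 1: For first-order: t = ln([C₂H₅Cl]₀/[C₂H₅Cl])/k
Step 2: t = ln(0.891/0.351)/0.046
Step 3: t = ln(2.538)/0.046
Step 4: t = 0.9316/0.046 = 20.25 s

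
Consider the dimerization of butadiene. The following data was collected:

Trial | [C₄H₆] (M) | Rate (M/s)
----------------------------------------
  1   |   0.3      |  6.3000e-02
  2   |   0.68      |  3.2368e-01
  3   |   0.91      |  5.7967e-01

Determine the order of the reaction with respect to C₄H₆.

second order (2)

Step 1: Compare trials to find order n where rate₂/rate₁ = ([C₄H₆]₂/[C₄H₆]₁)^n
Step 2: rate₂/rate₁ = 3.2368e-01/6.3000e-02 = 5.138
Step 3: [C₄H₆]₂/[C₄H₆]₁ = 0.68/0.3 = 2.267
Step 4: n = ln(5.138)/ln(2.267) = 2.00 ≈ 2
Step 5: The reaction is second order in C₄H₆.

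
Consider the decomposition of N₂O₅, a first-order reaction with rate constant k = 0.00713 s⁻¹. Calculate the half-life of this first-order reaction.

97.22 s

Step 1: For a first-order reaction, t₁/₂ = ln(2)/k
Step 2: t₁/₂ = ln(2)/0.00713
Step 3: t₁/₂ = 0.6931/0.00713 = 97.22 s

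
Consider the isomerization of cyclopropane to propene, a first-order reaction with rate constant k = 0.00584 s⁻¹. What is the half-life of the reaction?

118.7 s

Step 1: For a first-order reaction, t₁/₂ = ln(2)/k
Step 2: t₁/₂ = ln(2)/0.00584
Step 3: t₁/₂ = 0.6931/0.00584 = 118.7 s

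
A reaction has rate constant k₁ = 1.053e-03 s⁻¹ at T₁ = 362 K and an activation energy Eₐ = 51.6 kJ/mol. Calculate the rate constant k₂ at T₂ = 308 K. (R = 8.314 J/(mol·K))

5.212e-05 s⁻¹

Step 1: Use the two-temperature Arrhenius form: ln(k₂/k₁) = -Eₐ/R × (1/T₂ - 1/T₁)
Step 2: Convert Eₐ to J/mol: 51.6 kJ/mol = 51600 J/mol
Step 3: 1/T₂ - 1/T₁ = 1/308 - 1/362 = 4.843223e-04 K⁻¹
Step 4: ln(k₂/k₁) = -51600/8.314 × 4.843223e-04 = -3.00590
Step 5: k₂ = k₁ × exp(-3.00590) = 1.053e-03 × 4.94942e-02 = 5.212e-05 s⁻¹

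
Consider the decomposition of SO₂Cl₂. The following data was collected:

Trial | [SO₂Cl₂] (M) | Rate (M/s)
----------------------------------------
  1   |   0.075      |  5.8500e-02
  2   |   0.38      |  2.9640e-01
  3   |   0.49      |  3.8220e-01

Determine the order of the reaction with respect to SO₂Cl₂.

first order (1)

Step 1: Compare trials to find order n where rate₂/rate₁ = ([SO₂Cl₂]₂/[SO₂Cl₂]₁)^n
Step 2: rate₂/rate₁ = 2.9640e-01/5.8500e-02 = 5.067
Step 3: [SO₂Cl₂]₂/[SO₂Cl₂]₁ = 0.38/0.075 = 5.067
Step 4: n = ln(5.067)/ln(5.067) = 1.00 ≈ 1
Step 5: The reaction is first order in SO₂Cl₂.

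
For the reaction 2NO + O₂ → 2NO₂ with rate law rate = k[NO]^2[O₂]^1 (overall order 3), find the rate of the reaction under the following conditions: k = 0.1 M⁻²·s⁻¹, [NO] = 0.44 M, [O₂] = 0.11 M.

0.00213 M/s

Step 1: The rate law is rate = k[NO]^2[O₂]^1, overall order = 2+1 = 3
Step 2: Substitute values: rate = 0.1 × (0.44)^2 × (0.11)^1
Step 3: rate = 0.1 × 0.1936 × 0.11 = 0.0021296 M/s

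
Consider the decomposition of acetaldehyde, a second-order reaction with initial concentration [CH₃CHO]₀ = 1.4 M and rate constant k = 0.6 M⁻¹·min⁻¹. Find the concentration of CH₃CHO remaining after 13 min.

0.1174 M

Step 1: For a second-order reaction: 1/[CH₃CHO] = 1/[CH₃CHO]₀ + kt
Step 2: 1/[CH₃CHO] = 1/1.4 + 0.6 × 13
Step 3: 1/[CH₃CHO] = 0.7143 + 7.8 = 8.514
Step 4: [CH₃CHO] = 1/8.514 = 0.1174 M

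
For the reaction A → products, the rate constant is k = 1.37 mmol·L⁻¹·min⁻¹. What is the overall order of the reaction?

zeroth order (0)

Step 1: The units of k for an nth-order reaction are (concentration)^(1-n)·(time)⁻¹.
Step 2: Here k has units mmol·L⁻¹·min⁻¹, so the concentration exponent is 1.
Step 3: 1 - n = 1 ⇒ n = 0. The reaction is zeroth order.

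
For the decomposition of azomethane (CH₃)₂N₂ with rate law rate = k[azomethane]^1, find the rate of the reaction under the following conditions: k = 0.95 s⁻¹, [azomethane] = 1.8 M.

1.71 M/s

Step 1: Identify the rate law: rate = k[azomethane]^1
Step 2: Substitute values: rate = 0.95 × (1.8)^1
Step 3: Calculate: rate = 0.95 × 1.8 = 1.71 M/s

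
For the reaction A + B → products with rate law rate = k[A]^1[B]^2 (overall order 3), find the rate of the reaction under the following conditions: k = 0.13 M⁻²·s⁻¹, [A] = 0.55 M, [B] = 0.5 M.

0.01788 M/s

Step 1: The rate law is rate = k[A]^1[B]^2, overall order = 1+2 = 3
Step 2: Substitute values: rate = 0.13 × (0.55)^1 × (0.5)^2
Step 3: rate = 0.13 × 0.55 × 0.25 = 0.017875 M/s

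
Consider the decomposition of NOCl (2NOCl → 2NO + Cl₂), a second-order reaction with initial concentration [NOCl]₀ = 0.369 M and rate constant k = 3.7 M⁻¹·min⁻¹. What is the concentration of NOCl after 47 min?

0.005662 M

Step 1: For a second-order reaction: 1/[NOCl] = 1/[NOCl]₀ + kt
Step 2: 1/[NOCl] = 1/0.369 + 3.7 × 47
Step 3: 1/[NOCl] = 2.71 + 173.9 = 176.6
Step 4: [NOCl] = 1/176.6 = 0.005662 M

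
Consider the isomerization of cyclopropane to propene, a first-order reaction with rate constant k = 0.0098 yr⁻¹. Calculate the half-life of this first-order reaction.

70.73 yr

Step 1: For a first-order reaction, t₁/₂ = ln(2)/k
Step 2: t₁/₂ = ln(2)/0.0098
Step 3: t₁/₂ = 0.6931/0.0098 = 70.73 yr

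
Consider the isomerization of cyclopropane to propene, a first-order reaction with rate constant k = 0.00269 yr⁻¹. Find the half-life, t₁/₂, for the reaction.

257.7 yr

Step 1: For a first-order reaction, t₁/₂ = ln(2)/k
Step 2: t₁/₂ = ln(2)/0.00269
Step 3: t₁/₂ = 0.6931/0.00269 = 257.7 yr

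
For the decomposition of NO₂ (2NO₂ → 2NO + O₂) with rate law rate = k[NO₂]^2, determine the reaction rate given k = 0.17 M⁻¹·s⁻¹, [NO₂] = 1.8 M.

0.5508 M/s

Step 1: Identify the rate law: rate = k[NO₂]^2
Step 2: Substitute values: rate = 0.17 × (1.8)^2
Step 3: Calculate: rate = 0.17 × 3.24 = 0.5508 M/s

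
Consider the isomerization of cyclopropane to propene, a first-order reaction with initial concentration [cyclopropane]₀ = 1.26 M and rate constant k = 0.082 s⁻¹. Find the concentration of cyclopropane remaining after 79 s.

0.001936 M

Step 1: For a first-order reaction: [cyclopropane] = [cyclopropane]₀ × e^(-kt)
Step 2: [cyclopropane] = 1.26 × e^(-0.082 × 79)
Step 3: [cyclopropane] = 1.26 × e^(-6.478)
Step 4: [cyclopropane] = 1.26 × 0.00153688 = 0.001936 M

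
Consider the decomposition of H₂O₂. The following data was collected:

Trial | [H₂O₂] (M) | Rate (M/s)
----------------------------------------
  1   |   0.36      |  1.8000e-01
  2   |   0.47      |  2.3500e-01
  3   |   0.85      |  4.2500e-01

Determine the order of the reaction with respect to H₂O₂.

first order (1)

Step 1: Compare trials to find order n where rate₂/rate₁ = ([H₂O₂]₂/[H₂O₂]₁)^n
Step 2: rate₂/rate₁ = 2.3500e-01/1.8000e-01 = 1.306
Step 3: [H₂O₂]₂/[H₂O₂]₁ = 0.47/0.36 = 1.306
Step 4: n = ln(1.306)/ln(1.306) = 1.00 ≈ 1
Step 5: The reaction is first order in H₂O₂.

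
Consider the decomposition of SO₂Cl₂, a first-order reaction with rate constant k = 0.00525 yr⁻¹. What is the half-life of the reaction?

132 yr

Step 1: For a first-order reaction, t₁/₂ = ln(2)/k
Step 2: t₁/₂ = ln(2)/0.00525
Step 3: t₁/₂ = 0.6931/0.00525 = 132 yr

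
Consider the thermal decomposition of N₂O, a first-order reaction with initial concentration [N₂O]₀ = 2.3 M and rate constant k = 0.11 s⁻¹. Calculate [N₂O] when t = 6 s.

1.189 M

Step 1: For a first-order reaction: [N₂O] = [N₂O]₀ × e^(-kt)
Step 2: [N₂O] = 2.3 × e^(-0.11 × 6)
Step 3: [N₂O] = 2.3 × e^(-0.66)
Step 4: [N₂O] = 2.3 × 0.516851 = 1.189 M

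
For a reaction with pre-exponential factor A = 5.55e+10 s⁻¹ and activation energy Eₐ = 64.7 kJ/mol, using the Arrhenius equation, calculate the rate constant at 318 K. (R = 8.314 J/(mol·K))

1.31e+00 s⁻¹

Step 1: Use the Arrhenius equation: k = A × exp(-Eₐ/RT)
Step 2: Convert Eₐ to J/mol: 64.7 kJ/mol = 64700 J/mol
Step 3: Calculate the exponent: -Eₐ/(RT) = -64700/(8.314 × 318) = -24.47187
Step 4: k = 5.55e+10 × exp(-24.47187)
Step 5: k = 5.55e+10 × 2.35506e-11 = 1.3071e+00 s⁻¹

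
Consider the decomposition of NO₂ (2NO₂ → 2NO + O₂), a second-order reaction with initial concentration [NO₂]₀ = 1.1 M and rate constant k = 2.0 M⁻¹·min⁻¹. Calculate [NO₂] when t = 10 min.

0.04783 M

Step 1: For a second-order reaction: 1/[NO₂] = 1/[NO₂]₀ + kt
Step 2: 1/[NO₂] = 1/1.1 + 2.0 × 10
Step 3: 1/[NO₂] = 0.9091 + 20 = 20.91
Step 4: [NO₂] = 1/20.91 = 0.04783 M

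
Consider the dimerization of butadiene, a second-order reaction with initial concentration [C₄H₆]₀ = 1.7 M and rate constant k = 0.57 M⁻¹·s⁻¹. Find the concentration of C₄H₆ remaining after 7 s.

0.2184 M

Step 1: For a second-order reaction: 1/[C₄H₆] = 1/[C₄H₆]₀ + kt
Step 2: 1/[C₄H₆] = 1/1.7 + 0.57 × 7
Step 3: 1/[C₄H₆] = 0.5882 + 3.99 = 4.578
Step 4: [C₄H₆] = 1/4.578 = 0.2184 M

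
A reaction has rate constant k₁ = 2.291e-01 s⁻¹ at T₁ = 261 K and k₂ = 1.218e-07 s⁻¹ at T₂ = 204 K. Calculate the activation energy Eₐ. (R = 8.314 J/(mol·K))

112.2 kJ/mol

Step 1: Use the two-temperature Arrhenius form: ln(k₂/k₁) = -Eₐ/R × (1/T₂ - 1/T₁)
Step 2: ln(k₂/k₁) = ln(1.218e-07/2.291e-01) = ln(5.31646e-07) = -14.4473
Step 3: 1/T₂ - 1/T₁ = 1/204 - 1/261 = 1.070543e-03 K⁻¹
Step 4: Eₐ = -R × ln(k₂/k₁) / (1/T₂ - 1/T₁) = -8.314 × -14.4473 / 1.070543e-03
Step 5: Eₐ = 1.1220e+05 J/mol = 112.2 kJ/mol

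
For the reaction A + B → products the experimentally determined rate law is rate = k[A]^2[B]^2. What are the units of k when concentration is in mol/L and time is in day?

(mol/L)⁻³·day⁻¹

Step 1: Overall order = 2 + 2 = 4.
Step 2: rate has units mol/L·day⁻¹; [A]^2[B]^2 has units (mol/L)^4.
Step 3: k = rate/([A]^2[B]^2), so units of k = (mol/L)^(1-4)·day⁻¹ = (mol/L)⁻³·day⁻¹.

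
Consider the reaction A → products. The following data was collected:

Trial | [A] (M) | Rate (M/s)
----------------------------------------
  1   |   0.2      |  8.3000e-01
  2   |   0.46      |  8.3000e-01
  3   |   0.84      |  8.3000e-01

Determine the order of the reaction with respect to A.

zeroth order (0)

Step 1: Compare trials - when concentration changes, rate stays constant.
Step 2: rate₂/rate₁ = 8.3000e-01/8.3000e-01 = 1
Step 3: [A]₂/[A]₁ = 0.46/0.2 = 2.3
Step 4: Since rate ratio ≈ (conc ratio)^0, the reaction is zeroth order.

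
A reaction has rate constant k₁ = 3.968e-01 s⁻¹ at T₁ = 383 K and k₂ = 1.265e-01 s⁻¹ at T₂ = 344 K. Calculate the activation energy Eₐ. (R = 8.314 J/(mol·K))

32.1 kJ/mol

Step 1: Use the two-temperature Arrhenius form: ln(k₂/k₁) = -Eₐ/R × (1/T₂ - 1/T₁)
Step 2: ln(k₂/k₁) = ln(1.265e-01/3.968e-01) = ln(0.3188) = -1.14319
Step 3: 1/T₂ - 1/T₁ = 1/344 - 1/383 = 2.960107e-04 K⁻¹
Step 4: Eₐ = -R × ln(k₂/k₁) / (1/T₂ - 1/T₁) = -8.314 × -1.14319 / 2.960107e-04
Step 5: Eₐ = 3.2109e+04 J/mol = 32.1 kJ/mol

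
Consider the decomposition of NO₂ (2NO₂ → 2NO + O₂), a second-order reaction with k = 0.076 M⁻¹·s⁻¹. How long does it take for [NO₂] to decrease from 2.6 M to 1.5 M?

3.711 s

Step 1: For second-order: t = (1/[NO₂] - 1/[NO₂]₀)/k
Step 2: t = (1/1.5 - 1/2.6)/0.076
Step 3: t = (0.6667 - 0.3846)/0.076
Step 4: t = 0.2821/0.076 = 3.711 s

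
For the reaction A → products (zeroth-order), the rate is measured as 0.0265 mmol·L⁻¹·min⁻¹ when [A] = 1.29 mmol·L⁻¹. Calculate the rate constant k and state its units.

0.0265 mmol·L⁻¹·min⁻¹

Step 1: For a zeroth-order reaction, rate = k (independent of concentration).
Step 2: k = rate = 0.0265 mmol·L⁻¹·min⁻¹.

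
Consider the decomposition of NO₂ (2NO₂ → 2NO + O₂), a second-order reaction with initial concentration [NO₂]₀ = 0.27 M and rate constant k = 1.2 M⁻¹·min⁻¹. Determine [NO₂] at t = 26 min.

0.02865 M

Step 1: For a second-order reaction: 1/[NO₂] = 1/[NO₂]₀ + kt
Step 2: 1/[NO₂] = 1/0.27 + 1.2 × 26
Step 3: 1/[NO₂] = 3.704 + 31.2 = 34.9
Step 4: [NO₂] = 1/34.9 = 0.02865 M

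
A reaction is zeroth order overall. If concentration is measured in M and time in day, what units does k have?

M·day⁻¹

Step 1: For overall order n, rate = k × (concentration)^n.
Step 2: Rate has units M·day⁻¹; concentration term has units M^0.
Step 3: k = rate / (concentration)^n, so units of k = M^(1-0)·day⁻¹ = M·day⁻¹.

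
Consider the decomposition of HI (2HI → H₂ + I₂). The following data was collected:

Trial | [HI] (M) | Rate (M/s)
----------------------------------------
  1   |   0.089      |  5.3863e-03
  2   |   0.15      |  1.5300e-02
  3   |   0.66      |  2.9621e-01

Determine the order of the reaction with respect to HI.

second order (2)

Step 1: Compare trials to find order n where rate₂/rate₁ = ([HI]₂/[HI]₁)^n
Step 2: rate₂/rate₁ = 1.5300e-02/5.3863e-03 = 2.841
Step 3: [HI]₂/[HI]₁ = 0.15/0.089 = 1.685
Step 4: n = ln(2.841)/ln(1.685) = 2.00 ≈ 2
Step 5: The reaction is second order in HI.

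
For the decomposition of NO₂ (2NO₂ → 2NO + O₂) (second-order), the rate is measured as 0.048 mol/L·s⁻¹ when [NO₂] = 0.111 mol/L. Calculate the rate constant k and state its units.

3.896 (mol/L)⁻¹·s⁻¹

Step 1: rate = k[NO₂]^2, so k = rate / [NO₂]^2.
Step 2: k = 0.048 / (0.111)^2 = 0.048 / 0.01232.
Step 3: k = 3.896 (mol/L)⁻¹·s⁻¹.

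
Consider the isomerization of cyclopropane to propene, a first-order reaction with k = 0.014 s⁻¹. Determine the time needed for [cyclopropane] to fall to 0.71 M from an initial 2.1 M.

77.46 s

Step 1: For first-order: t = ln([cyclopropane]₀/[cyclopropane])/k
Step 2: t = ln(2.1/0.71)/0.014
Step 3: t = ln(2.958)/0.014
Step 4: t = 1.084/0.014 = 77.46 s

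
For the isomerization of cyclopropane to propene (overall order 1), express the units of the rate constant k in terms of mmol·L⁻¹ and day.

day⁻¹

Step 1: For overall order n, rate = k × (concentration)^n.
Step 2: Rate has units mmol·L⁻¹·day⁻¹; concentration term has units (mmol·L⁻¹)^1.
Step 3: k = rate / (concentration)^n, so units of k = (mmol·L⁻¹)^(1-1)·day⁻¹ = day⁻¹.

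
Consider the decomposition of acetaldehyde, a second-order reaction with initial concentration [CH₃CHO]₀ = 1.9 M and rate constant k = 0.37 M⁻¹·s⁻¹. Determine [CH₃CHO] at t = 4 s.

0.4984 M

Step 1: For a second-order reaction: 1/[CH₃CHO] = 1/[CH₃CHO]₀ + kt
Step 2: 1/[CH₃CHO] = 1/1.9 + 0.37 × 4
Step 3: 1/[CH₃CHO] = 0.5263 + 1.48 = 2.006
Step 4: [CH₃CHO] = 1/2.006 = 0.4984 M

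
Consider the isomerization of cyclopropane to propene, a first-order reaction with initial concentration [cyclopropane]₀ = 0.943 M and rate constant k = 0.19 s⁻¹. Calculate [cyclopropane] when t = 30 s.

0.003155 M

Step 1: For a first-order reaction: [cyclopropane] = [cyclopropane]₀ × e^(-kt)
Step 2: [cyclopropane] = 0.943 × e^(-0.19 × 30)
Step 3: [cyclopropane] = 0.943 × e^(-5.7)
Step 4: [cyclopropane] = 0.943 × 0.00334597 = 0.003155 M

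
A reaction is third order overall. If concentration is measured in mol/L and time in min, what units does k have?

(mol/L)⁻²·min⁻¹

Step 1: For overall order n, rate = k × (concentration)^n.
Step 2: Rate has units mol/L·min⁻¹; concentration term has units (mol/L)^3.
Step 3: k = rate / (concentration)^n, so units of k = (mol/L)^(1-3)·min⁻¹ = (mol/L)⁻²·min⁻¹.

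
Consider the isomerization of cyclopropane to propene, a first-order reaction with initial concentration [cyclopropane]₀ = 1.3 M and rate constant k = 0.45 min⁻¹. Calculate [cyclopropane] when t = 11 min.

0.009208 M

Step 1: For a first-order reaction: [cyclopropane] = [cyclopropane]₀ × e^(-kt)
Step 2: [cyclopropane] = 1.3 × e^(-0.45 × 11)
Step 3: [cyclopropane] = 1.3 × e^(-4.95)
Step 4: [cyclopropane] = 1.3 × 0.00708341 = 0.009208 M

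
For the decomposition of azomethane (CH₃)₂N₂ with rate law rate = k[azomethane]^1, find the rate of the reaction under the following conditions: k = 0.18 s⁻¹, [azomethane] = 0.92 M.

0.1656 M/s

Step 1: Identify the rate law: rate = k[azomethane]^1
Step 2: Substitute values: rate = 0.18 × (0.92)^1
Step 3: Calculate: rate = 0.18 × 0.92 = 0.1656 M/s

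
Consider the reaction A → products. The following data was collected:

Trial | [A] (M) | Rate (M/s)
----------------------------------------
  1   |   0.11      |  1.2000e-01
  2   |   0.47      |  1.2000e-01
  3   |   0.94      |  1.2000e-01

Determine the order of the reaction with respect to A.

zeroth order (0)

Step 1: Compare trials - when concentration changes, rate stays constant.
Step 2: rate₂/rate₁ = 1.2000e-01/1.2000e-01 = 1
Step 3: [A]₂/[A]₁ = 0.47/0.11 = 4.273
Step 4: Since rate ratio ≈ (conc ratio)^0, the reaction is zeroth order.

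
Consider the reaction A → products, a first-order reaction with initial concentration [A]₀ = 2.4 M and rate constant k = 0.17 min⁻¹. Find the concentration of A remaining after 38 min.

0.003756 M

Step 1: For a first-order reaction: [A] = [A]₀ × e^(-kt)
Step 2: [A] = 2.4 × e^(-0.17 × 38)
Step 3: [A] = 2.4 × e^(-6.46)
Step 4: [A] = 2.4 × 0.0015648 = 0.003756 M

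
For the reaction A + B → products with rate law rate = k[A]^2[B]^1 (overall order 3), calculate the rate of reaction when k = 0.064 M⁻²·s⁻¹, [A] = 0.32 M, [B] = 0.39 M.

0.002556 M/s

Step 1: The rate law is rate = k[A]^2[B]^1, overall order = 2+1 = 3
Step 2: Substitute values: rate = 0.064 × (0.32)^2 × (0.39)^1
Step 3: rate = 0.064 × 0.1024 × 0.39 = 0.0025559 M/s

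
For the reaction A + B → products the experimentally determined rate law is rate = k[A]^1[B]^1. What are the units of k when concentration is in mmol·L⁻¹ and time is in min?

(mmol·L⁻¹)⁻¹·min⁻¹

Step 1: Overall order = 1 + 1 = 2.
Step 2: rate has units mmol·L⁻¹·min⁻¹; [A]^1[B]^1 has units (mmol·L⁻¹)^2.
Step 3: k = rate/([A]^1[B]^1), so units of k = (mmol·L⁻¹)^(1-2)·min⁻¹ = (mmol·L⁻¹)⁻¹·min⁻¹.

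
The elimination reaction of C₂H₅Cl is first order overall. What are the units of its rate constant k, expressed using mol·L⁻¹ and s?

s⁻¹

Step 1: For overall order n, rate = k × (concentration)^n.
Step 2: Rate has units mol·L⁻¹·s⁻¹; concentration term has units (mol·L⁻¹)^1.
Step 3: k = rate / (concentration)^n, so units of k = (mol·L⁻¹)^(1-1)·s⁻¹ = s⁻¹.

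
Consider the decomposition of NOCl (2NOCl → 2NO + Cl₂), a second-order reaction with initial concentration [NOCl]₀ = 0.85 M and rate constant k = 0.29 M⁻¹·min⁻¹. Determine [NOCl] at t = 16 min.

0.1719 M

Step 1: For a second-order reaction: 1/[NOCl] = 1/[NOCl]₀ + kt
Step 2: 1/[NOCl] = 1/0.85 + 0.29 × 16
Step 3: 1/[NOCl] = 1.176 + 4.64 = 5.816
Step 4: [NOCl] = 1/5.816 = 0.1719 M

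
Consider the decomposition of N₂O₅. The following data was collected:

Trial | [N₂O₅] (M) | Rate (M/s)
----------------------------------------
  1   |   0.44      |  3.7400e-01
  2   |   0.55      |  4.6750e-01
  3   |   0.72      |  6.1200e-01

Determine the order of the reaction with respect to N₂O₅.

first order (1)

Step 1: Compare trials to find order n where rate₂/rate₁ = ([N₂O₅]₂/[N₂O₅]₁)^n
Step 2: rate₂/rate₁ = 4.6750e-01/3.7400e-01 = 1.25
Step 3: [N₂O₅]₂/[N₂O₅]₁ = 0.55/0.44 = 1.25
Step 4: n = ln(1.25)/ln(1.25) = 1.00 ≈ 1
Step 5: The reaction is first order in N₂O₅.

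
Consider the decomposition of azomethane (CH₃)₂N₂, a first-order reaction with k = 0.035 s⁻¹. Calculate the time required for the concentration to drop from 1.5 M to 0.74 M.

20.19 s

Step 1: For first-order: t = ln([azomethane]₀/[azomethane])/k
Step 2: t = ln(1.5/0.74)/0.035
Step 3: t = ln(2.027)/0.035
Step 4: t = 0.7066/0.035 = 20.19 s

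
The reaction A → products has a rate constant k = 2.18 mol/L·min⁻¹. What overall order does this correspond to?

zeroth order (0)

Step 1: The units of k for an nth-order reaction are (concentration)^(1-n)·(time)⁻¹.
Step 2: Here k has units mol/L·min⁻¹, so the concentration exponent is 1.
Step 3: 1 - n = 1 ⇒ n = 0. The reaction is zeroth order.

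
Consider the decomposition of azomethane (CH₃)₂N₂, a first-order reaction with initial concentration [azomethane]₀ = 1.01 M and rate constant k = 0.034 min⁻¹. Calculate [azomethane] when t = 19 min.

0.5294 M

Step 1: For a first-order reaction: [azomethane] = [azomethane]₀ × e^(-kt)
Step 2: [azomethane] = 1.01 × e^(-0.034 × 19)
Step 3: [azomethane] = 1.01 × e^(-0.646)
Step 4: [azomethane] = 1.01 × 0.524138 = 0.5294 M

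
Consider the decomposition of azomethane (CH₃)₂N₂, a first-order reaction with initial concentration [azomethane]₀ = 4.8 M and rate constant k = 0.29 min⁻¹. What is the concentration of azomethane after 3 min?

2.011 M

Step 1: For a first-order reaction: [azomethane] = [azomethane]₀ × e^(-kt)
Step 2: [azomethane] = 4.8 × e^(-0.29 × 3)
Step 3: [azomethane] = 4.8 × e^(-0.87)
Step 4: [azomethane] = 4.8 × 0.418952 = 2.011 M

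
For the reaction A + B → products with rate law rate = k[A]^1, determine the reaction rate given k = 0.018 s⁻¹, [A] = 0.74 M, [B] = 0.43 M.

0.01332 M/s

Step 1: The rate law is rate = k[A]^1
Step 2: Note that the rate does not depend on [B] (zero order in B).
Step 3: rate = 0.018 × (0.74)^1 = 0.01332 M/s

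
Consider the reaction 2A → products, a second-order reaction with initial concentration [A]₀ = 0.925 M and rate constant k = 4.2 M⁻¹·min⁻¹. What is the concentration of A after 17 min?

0.0138 M

Step 1: For a second-order reaction: 1/[A] = 1/[A]₀ + kt
Step 2: 1/[A] = 1/0.925 + 4.2 × 17
Step 3: 1/[A] = 1.081 + 71.4 = 72.48
Step 4: [A] = 1/72.48 = 0.0138 M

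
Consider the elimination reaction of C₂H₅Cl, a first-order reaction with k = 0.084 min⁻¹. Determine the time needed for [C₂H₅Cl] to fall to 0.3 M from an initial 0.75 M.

10.91 min

Step 1: For first-order: t = ln([C₂H₅Cl]₀/[C₂H₅Cl])/k
Step 2: t = ln(0.75/0.3)/0.084
Step 3: t = ln(2.5)/0.084
Step 4: t = 0.9163/0.084 = 10.91 min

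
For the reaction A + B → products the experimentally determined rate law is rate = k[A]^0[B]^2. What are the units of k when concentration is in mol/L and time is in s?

(mol/L)⁻¹·s⁻¹

Step 1: Overall order = 0 + 2 = 2.
Step 2: rate has units mol/L·s⁻¹; [A]^0[B]^2 has units (mol/L)^2.
Step 3: k = rate/([A]^0[B]^2), so units of k = (mol/L)^(1-2)·s⁻¹ = (mol/L)⁻¹·s⁻¹.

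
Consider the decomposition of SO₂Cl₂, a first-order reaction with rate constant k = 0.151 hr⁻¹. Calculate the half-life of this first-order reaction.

4.59 hr

Step 1: For a first-order reaction, t₁/₂ = ln(2)/k
Step 2: t₁/₂ = ln(2)/0.151
Step 3: t₁/₂ = 0.6931/0.151 = 4.59 hr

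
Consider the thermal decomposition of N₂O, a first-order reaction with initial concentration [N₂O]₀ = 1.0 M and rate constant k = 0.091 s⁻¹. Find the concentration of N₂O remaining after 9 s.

0.4409 M

Step 1: For a first-order reaction: [N₂O] = [N₂O]₀ × e^(-kt)
Step 2: [N₂O] = 1.0 × e^(-0.091 × 9)
Step 3: [N₂O] = 1.0 × e^(-0.819)
Step 4: [N₂O] = 1.0 × 0.440872 = 0.4409 M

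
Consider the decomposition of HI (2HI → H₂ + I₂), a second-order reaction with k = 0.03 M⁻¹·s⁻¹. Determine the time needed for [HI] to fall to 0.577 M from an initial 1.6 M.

36.94 s

Step 1: For second-order: t = (1/[HI] - 1/[HI]₀)/k
Step 2: t = (1/0.577 - 1/1.6)/0.03
Step 3: t = (1.733 - 0.625)/0.03
Step 4: t = 1.108/0.03 = 36.94 s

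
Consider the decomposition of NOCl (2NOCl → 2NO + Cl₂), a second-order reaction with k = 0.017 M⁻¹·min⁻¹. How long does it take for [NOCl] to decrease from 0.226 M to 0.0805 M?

470.4 min

Step 1: For second-order: t = (1/[NOCl] - 1/[NOCl]₀)/k
Step 2: t = (1/0.0805 - 1/0.226)/0.017
Step 3: t = (12.42 - 4.425)/0.017
Step 4: t = 7.998/0.017 = 470.4 min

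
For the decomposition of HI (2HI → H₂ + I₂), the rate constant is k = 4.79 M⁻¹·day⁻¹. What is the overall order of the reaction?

second order (2)

Step 1: The units of k for an nth-order reaction are (concentration)^(1-n)·(time)⁻¹.
Step 2: Here k has units M⁻¹·day⁻¹, so the concentration exponent is -1.
Step 3: 1 - n = -1 ⇒ n = 2. The reaction is second order.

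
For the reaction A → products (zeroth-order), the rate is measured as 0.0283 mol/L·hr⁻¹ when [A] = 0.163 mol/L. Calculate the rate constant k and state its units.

0.0283 mol/L·hr⁻¹

Step 1: For a zeroth-order reaction, rate = k (independent of concentration).
Step 2: k = rate = 0.0283 mol/L·hr⁻¹.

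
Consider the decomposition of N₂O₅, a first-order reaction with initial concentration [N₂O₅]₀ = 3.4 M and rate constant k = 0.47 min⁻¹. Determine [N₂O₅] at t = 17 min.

0.001152 M

Step 1: For a first-order reaction: [N₂O₅] = [N₂O₅]₀ × e^(-kt)
Step 2: [N₂O₅] = 3.4 × e^(-0.47 × 17)
Step 3: [N₂O₅] = 3.4 × e^(-7.99)
Step 4: [N₂O₅] = 3.4 × 0.000338834 = 0.001152 M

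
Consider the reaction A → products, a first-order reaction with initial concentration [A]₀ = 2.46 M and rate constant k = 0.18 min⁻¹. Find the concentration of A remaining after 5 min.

1 M

Step 1: For a first-order reaction: [A] = [A]₀ × e^(-kt)
Step 2: [A] = 2.46 × e^(-0.18 × 5)
Step 3: [A] = 2.46 × e^(-0.9)
Step 4: [A] = 2.46 × 0.40657 = 1 M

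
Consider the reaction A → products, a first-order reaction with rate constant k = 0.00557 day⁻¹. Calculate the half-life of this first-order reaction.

124.4 day

Step 1: For a first-order reaction, t₁/₂ = ln(2)/k
Step 2: t₁/₂ = ln(2)/0.00557
Step 3: t₁/₂ = 0.6931/0.00557 = 124.4 day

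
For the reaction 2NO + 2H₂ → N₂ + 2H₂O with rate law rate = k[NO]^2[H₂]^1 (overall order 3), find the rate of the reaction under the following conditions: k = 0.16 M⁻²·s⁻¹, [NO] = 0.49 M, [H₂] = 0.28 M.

0.01076 M/s

Step 1: The rate law is rate = k[NO]^2[H₂]^1, overall order = 2+1 = 3
Step 2: Substitute values: rate = 0.16 × (0.49)^2 × (0.28)^1
Step 3: rate = 0.16 × 0.2401 × 0.28 = 0.0107565 M/s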